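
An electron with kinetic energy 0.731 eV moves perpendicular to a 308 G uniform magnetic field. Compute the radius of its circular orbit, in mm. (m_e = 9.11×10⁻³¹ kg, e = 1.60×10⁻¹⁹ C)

Convert the energy: K = 0.731 eV = 1.17×10^-19 J.
v = √(2K/m) = √(2·1.17×10^-19/9.11×10^-31) = 5.07×10^5 m/s.
r = mv/(qB) = (9.11×10^-31)(5.07×10^5) / [(1×1.60×10^-19)(0.0308)] = 9.37×10^-5 m.

r ≈ 0.0937 mm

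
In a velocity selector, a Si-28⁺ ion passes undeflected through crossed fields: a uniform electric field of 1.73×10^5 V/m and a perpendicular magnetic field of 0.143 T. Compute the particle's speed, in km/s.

v ≈ 1210 km/s

For zero net force, qE = qvB, so v = E/B.
v = (1.73×10^5) / (0.143) = 1.21×10^6 m/s.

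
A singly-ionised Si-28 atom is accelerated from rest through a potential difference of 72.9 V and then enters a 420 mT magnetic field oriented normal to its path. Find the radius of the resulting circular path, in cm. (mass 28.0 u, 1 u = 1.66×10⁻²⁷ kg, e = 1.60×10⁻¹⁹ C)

r ≈ 1.55 cm

The kinetic energy gained is K = qV = (1×1.60×10^-19)(72.9) = 1.17×10^-17 J.
v = √(2K/m) = 2.24×10^4 m/s.
r = mv/(qB) = (4.65×10^-26)(2.24×10^4) / [(1×1.60×10^-19)(0.420)] = 0.0155 m.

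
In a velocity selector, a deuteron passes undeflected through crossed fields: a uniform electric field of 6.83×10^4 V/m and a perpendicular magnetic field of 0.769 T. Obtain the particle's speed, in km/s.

For zero net force, qE = qvB, so v = E/B.
v = (6.83×10^4) / (0.769) = 8.88×10^4 m/s.

v ≈ 88.8 km/s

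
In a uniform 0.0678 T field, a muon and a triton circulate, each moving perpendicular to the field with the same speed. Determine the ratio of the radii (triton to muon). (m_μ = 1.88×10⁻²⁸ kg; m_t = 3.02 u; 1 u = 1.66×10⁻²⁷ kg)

ratio ≈ 26.7

r = mv/(qB) ⇒ at equal v, r ∝ m/q.
r_{triton}/r_{muon} = 26.7.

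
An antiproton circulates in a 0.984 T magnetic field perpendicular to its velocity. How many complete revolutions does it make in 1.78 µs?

T = 2πm/(qB) = 2π(1.67×10^-27) / [(1×1.60×10^-19)(0.984)] = 6.6647×10^-8 s.
N = t/T = 1.78×10^-6 / 6.6647×10^-8 ≈ 26.71, so 26 complete revolutions.

N = 26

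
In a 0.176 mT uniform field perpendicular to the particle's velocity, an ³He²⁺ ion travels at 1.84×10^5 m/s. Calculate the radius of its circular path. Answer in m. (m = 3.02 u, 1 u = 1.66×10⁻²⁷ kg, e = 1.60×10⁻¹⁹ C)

r ≈ 16.4 m

The magnetic force provides the centripetal force: qvB = mv²/r, so r = mv/(qB).
r = (5.01×10^-27 kg)(1.84×10^5 m/s) / [(2×1.60×10^-19 C)(1.76×10^-4 T)] = 16.4 m.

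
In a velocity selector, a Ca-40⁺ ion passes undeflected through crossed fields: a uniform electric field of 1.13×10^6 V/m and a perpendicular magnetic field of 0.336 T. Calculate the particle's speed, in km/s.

v ≈ 3360 km/s

For zero net force, qE = qvB, so v = E/B.
v = (1.13×10^6) / (0.336) = 3.36×10^6 m/s.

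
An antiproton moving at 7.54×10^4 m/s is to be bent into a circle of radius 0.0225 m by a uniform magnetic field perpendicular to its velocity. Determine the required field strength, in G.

B ≈ 350 G

qvB = mv²/r gives B = mv/(qr).
B = (1.67×10^-27)(7.54×10^4) / [(1×1.60×10^-19)(0.0225)] = 0.0350 T.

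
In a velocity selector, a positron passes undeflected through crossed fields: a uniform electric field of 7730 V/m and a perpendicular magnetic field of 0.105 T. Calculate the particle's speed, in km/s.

v ≈ 73.6 km/s

For zero net force, qE = qvB, so v = E/B.
v = (7730) / (0.105) = 7.36×10^4 m/s.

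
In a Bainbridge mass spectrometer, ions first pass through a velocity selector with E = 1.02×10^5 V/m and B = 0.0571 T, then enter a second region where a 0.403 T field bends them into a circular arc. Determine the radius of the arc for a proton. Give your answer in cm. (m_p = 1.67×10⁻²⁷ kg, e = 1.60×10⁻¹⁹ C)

The selector passes v = E/B = 1.02×10^5/0.0571 = 1.79×10^6 m/s.
In the deflection region, r = mv/(qB₂) = (1.67×10^-27)(1.79×10^6) / [(1×1.60×10^-19)(0.403)] = 0.0463 m.

r ≈ 4.63 cm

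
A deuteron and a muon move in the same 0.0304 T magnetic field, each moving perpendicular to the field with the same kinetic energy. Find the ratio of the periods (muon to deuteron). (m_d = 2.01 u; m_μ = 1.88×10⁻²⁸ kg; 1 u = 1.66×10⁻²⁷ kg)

T = 2πm/(qB) is independent of speed, so T₂/T₁ = (m₂/q₂)/(m₁/q₁).
T_{muon}/T_{deuteron} = (1.88×10^-28/1e) / (3.34×10^-27/1e) = 0.0563.

ratio ≈ 0.0563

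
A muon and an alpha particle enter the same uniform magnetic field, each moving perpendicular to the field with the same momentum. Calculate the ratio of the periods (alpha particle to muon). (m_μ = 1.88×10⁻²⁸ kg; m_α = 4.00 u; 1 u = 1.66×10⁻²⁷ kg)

ratio ≈ 17.7

T = 2πm/(qB) is independent of speed, so T₂/T₁ = (m₂/q₂)/(m₁/q₁).
T_{alpha particle}/T_{muon} = (6.64×10^-27/2e) / (1.88×10^-28/1e) = 17.7.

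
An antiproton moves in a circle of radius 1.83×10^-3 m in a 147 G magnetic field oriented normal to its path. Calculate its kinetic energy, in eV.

v = qBr/m = (1×1.60×10^-19)(0.0147)(1.83×10^-3) / (1.67×10^-27) = 2580 m/s.
K = ½mv² = 0.5·(1.67×10^-27)·(2580)² = 5.55×10^-21 J = 0.0347 eV.

K ≈ 0.0347 eV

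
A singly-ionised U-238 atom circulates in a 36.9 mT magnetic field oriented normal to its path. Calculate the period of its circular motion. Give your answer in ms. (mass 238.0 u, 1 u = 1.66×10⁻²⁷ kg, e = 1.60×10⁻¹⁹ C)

T ≈ 0.420 ms

The cyclotron period is independent of speed: T = 2πm/(qB).
T = 2π(3.95×10^-25) / [(1×1.60×10^-19)(0.0369)] = 4.20×10^-4 s.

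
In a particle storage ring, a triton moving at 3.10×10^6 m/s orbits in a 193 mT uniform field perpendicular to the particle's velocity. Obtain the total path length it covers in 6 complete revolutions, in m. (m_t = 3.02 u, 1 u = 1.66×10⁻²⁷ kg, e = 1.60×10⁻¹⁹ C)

L ≈ 19.0 m

r = mv/(qB) = 0.503 m, so one revolution covers 2πr = 3.16 m.
In 6 revolutions: L = 6·2πr = 19.0 m.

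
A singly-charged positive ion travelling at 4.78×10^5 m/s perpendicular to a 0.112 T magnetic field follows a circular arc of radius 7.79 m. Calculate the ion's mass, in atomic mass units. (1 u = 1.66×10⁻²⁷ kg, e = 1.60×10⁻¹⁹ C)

qvB = mv²/r ⇒ m = qBr/v.
m = (1×1.60×10^-19)(0.112)(7.79) / (4.78×10^5) = 2.92×10^-25 kg = 176 u.

m ≈ 176 u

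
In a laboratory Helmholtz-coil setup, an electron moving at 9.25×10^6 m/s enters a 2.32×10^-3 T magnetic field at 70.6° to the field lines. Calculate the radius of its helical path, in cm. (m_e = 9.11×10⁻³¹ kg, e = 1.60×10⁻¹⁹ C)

Only the perpendicular component v⊥ = v sin70.6° = 8.72×10^6 m/s is bent by the field.
r = m v⊥ /(qB) = (9.11×10^-31)(8.72×10^6) / [(1×1.60×10^-19)(2.32×10^-3)] = 0.0214 m.

r ≈ 2.14 cm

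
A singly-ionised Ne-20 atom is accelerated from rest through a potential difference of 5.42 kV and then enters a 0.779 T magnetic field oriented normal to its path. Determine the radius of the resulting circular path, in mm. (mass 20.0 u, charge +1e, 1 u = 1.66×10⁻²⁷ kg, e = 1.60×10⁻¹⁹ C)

r ≈ 60.9 mm

The kinetic energy gained is K = qV = (1×1.60×10^-19)(5420) = 8.67×10^-16 J.
v = √(2K/m) = 2.29×10^5 m/s.
r = mv/(qB) = (3.32×10^-26)(2.29×10^5) / [(1×1.60×10^-19)(0.779)] = 0.0609 m.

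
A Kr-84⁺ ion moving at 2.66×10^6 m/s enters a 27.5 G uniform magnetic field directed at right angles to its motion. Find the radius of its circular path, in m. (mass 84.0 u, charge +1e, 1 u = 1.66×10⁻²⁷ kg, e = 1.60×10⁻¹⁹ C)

The magnetic force provides the centripetal force: qvB = mv²/r, so r = mv/(qB).
r = (1.39×10^-25 kg)(2.66×10^6 m/s) / [(1×1.60×10^-19 C)(2.75×10^-3 T)] = 843 m.

r ≈ 843 m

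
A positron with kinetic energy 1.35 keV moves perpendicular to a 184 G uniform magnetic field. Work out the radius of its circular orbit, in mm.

Convert the energy: K = 1.35 keV = 2.16×10^-16 J.
v = √(2K/m) = √(2·2.16×10^-16/9.11×10^-31) = 2.18×10^7 m/s.
r = mv/(qB) = (9.11×10^-31)(2.18×10^7) / [(1×1.60×10^-19)(0.0184)] = 6.74×10^-3 m.

r ≈ 6.74 mm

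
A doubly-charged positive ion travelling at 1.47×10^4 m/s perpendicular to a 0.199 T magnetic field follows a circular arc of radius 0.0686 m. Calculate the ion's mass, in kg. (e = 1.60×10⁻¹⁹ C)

qvB = mv²/r ⇒ m = qBr/v.
m = (2×1.60×10^-19)(0.199)(0.0686) / (1.47×10^4) = 2.97×10^-25 kg.

m ≈ 2.97×10^-25 kg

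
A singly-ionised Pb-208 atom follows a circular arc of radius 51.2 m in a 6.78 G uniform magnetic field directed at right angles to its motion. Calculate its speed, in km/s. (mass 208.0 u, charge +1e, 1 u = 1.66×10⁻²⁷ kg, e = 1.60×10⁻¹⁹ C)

v ≈ 16.1 km/s

From qvB = mv²/r, v = qBr/m.
v = (1×1.60×10^-19)(6.78×10^-4)(51.2) / (3.45×10^-25) = 1.61×10^4 m/s.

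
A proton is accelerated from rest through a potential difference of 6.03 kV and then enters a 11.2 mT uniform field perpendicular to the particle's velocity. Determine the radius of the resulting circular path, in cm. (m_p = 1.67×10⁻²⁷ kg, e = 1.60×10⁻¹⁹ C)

The kinetic energy gained is K = qV = (1×1.60×10^-19)(6030) = 9.65×10^-16 J.
v = √(2K/m) = 1.07×10^6 m/s.
r = mv/(qB) = (1.67×10^-27)(1.07×10^6) / [(1×1.60×10^-19)(0.0112)] = 1.00 m.

r ≈ 100 cm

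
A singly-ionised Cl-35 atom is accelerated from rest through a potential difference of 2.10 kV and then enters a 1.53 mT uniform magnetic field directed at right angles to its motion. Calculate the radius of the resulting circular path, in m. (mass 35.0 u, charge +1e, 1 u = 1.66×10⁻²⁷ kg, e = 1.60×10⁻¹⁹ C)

r ≈ 25.5 m

The kinetic energy gained is K = qV = (1×1.60×10^-19)(2100) = 3.36×10^-16 J.
v = √(2K/m) = 1.08×10^5 m/s.
r = mv/(qB) = (5.81×10^-26)(1.08×10^5) / [(1×1.60×10^-19)(1.53×10^-3)] = 25.5 m.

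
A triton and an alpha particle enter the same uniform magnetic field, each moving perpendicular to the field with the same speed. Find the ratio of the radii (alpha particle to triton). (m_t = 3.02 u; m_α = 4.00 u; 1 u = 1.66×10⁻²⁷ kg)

ratio ≈ 0.662

r = mv/(qB) ⇒ at equal v, r ∝ m/q.
r_{alpha particle}/r_{triton} = 0.662.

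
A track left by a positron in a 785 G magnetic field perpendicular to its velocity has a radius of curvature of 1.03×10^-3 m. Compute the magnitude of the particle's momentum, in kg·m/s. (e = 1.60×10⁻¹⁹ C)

Since qvB = mv²/r, the momentum p = mv = qBr.
p = (1×1.60×10^-19)(0.0785)(1.03×10^-3) = 1.29×10^-23 kg·m/s.

p ≈ 1.29×10^-23 kg·m/s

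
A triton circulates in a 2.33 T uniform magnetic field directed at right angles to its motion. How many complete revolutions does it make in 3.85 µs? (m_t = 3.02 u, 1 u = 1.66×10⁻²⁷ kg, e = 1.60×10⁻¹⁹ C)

N = 45

T = 2πm/(qB) = 2π(5.0132×10^-27) / [(1×1.60×10^-19)(2.33)] = 8.4493×10^-8 s.
N = t/T = 3.85×10^-6 / 8.4493×10^-8 ≈ 45.57, so 45 complete revolutions.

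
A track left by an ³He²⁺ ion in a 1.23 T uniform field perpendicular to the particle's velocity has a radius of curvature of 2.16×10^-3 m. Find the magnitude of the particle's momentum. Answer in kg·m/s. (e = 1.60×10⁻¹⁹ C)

Since qvB = mv²/r, the momentum p = mv = qBr.
p = (2×1.60×10^-19)(1.23)(2.16×10^-3) = 8.50×10^-22 kg·m/s.

p ≈ 8.50×10^-22 kg·m/s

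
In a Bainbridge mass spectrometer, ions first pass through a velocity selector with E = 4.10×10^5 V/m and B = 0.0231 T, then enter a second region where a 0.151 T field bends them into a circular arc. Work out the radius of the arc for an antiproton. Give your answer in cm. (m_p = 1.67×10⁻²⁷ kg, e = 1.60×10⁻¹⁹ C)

The selector passes v = E/B = 4.10×10^5/0.0231 = 1.77×10^7 m/s.
In the deflection region, r = mv/(qB₂) = (1.67×10^-27)(1.77×10^7) / [(1×1.60×10^-19)(0.151)] = 1.23 m.

r ≈ 123 cm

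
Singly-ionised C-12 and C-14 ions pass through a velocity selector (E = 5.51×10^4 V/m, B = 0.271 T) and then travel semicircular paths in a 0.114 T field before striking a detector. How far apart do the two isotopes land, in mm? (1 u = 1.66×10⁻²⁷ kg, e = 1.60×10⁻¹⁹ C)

Both emerge at v = E/B₁ = 2.03×10^5 m/s.
r = mv/(qB₂), so r₁ = 0.2220 m and r₂ = 0.2591 m, giving Δr = 0.0370 m.
After a semicircle each ion lands a diameter 2r from the entry slit, so the separation is 2Δr = 0.0740 m.

Δd ≈ 74.0 mm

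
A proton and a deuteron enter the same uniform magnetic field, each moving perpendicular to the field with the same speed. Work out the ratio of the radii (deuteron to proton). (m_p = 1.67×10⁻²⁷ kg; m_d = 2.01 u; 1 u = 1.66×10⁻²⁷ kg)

r = mv/(qB) ⇒ at equal v, r ∝ m/q.
r_{deuteron}/r_{proton} = 2.00.

ratio ≈ 2.00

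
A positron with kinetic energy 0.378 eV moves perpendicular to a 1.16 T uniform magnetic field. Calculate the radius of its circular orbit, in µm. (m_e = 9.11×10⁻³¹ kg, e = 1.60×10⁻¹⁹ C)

r ≈ 1.79 µm

Convert the energy: K = 0.378 eV = 6.05×10^-20 J.
v = √(2K/m) = √(2·6.05×10^-20/9.11×10^-31) = 3.64×10^5 m/s.
r = mv/(qB) = (9.11×10^-31)(3.64×10^5) / [(1×1.60×10^-19)(1.16)] = 1.79×10^-6 m.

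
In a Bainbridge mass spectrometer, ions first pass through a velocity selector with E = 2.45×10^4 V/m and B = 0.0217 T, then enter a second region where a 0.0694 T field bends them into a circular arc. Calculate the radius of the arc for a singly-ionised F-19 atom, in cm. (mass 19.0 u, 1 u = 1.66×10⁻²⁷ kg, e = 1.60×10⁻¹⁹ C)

The selector passes v = E/B = 2.45×10^4/0.0217 = 1.13×10^6 m/s.
In the deflection region, r = mv/(qB₂) = (3.15×10^-26)(1.13×10^6) / [(1×1.60×10^-19)(0.0694)] = 3.21 m.

r ≈ 321 cm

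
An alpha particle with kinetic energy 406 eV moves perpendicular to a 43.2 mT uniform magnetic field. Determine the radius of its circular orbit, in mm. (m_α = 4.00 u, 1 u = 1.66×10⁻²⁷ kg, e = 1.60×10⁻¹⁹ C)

r ≈ 67.2 mm

Convert the energy: K = 406 eV = 6.50×10^-17 J.
v = √(2K/m) = √(2·6.50×10^-17/6.64×10^-27) = 1.40×10^5 m/s.
r = mv/(qB) = (6.64×10^-27)(1.40×10^5) / [(2×1.60×10^-19)(0.0432)] = 0.0672 m.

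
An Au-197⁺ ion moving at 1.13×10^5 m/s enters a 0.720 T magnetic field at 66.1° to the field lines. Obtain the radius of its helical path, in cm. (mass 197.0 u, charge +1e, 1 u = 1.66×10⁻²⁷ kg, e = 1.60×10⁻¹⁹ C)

r ≈ 29.3 cm

Only the perpendicular component v⊥ = v sin66.1° = 1.03×10^5 m/s is bent by the field.
r = m v⊥ /(qB) = (3.27×10^-25)(1.03×10^5) / [(1×1.60×10^-19)(0.720)] = 0.293 m.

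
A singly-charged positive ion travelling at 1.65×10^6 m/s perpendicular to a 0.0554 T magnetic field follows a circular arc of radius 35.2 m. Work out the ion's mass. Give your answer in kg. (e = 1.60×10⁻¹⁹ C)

m ≈ 1.89×10^-25 kg

qvB = mv²/r ⇒ m = qBr/v.
m = (1×1.60×10^-19)(0.0554)(35.2) / (1.65×10^6) = 1.89×10^-25 kg.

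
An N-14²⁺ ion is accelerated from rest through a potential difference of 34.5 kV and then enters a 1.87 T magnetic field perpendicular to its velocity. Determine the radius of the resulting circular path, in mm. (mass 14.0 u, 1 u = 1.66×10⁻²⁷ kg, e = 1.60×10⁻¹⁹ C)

r ≈ 37.9 mm

The kinetic energy gained is K = qV = (2×1.60×10^-19)(3.45×10^4) = 1.10×10^-14 J.
v = √(2K/m) = 9.75×10^5 m/s.
r = mv/(qB) = (2.32×10^-26)(9.75×10^5) / [(2×1.60×10^-19)(1.87)] = 0.0379 m.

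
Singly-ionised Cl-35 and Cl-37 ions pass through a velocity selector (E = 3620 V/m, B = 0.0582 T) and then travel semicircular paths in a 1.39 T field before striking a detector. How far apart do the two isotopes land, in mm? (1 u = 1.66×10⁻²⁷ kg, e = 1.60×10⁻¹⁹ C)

Both emerge at v = E/B₁ = 6.22×10^4 m/s.
r = mv/(qB₂), so r₁ = 0.016249 m and r₂ = 0.017178 m, giving Δr = 9.29×10^-4 m.
After a semicircle each ion lands a diameter 2r from the entry slit, so the separation is 2Δr = 1.86×10^-3 m.

Δd ≈ 1.86 mm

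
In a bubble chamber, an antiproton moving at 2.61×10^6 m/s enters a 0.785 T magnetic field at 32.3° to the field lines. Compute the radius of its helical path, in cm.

r ≈ 1.85 cm

Only the perpendicular component v⊥ = v sin32.3° = 1.39×10^6 m/s is bent by the field.
r = m v⊥ /(qB) = (1.67×10^-27)(1.39×10^6) / [(1×1.60×10^-19)(0.785)] = 0.0185 m.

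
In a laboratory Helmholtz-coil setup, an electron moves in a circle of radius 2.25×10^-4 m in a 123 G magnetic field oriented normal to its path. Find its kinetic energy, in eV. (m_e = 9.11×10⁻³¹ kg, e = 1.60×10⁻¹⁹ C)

K ≈ 0.673 eV

v = qBr/m = (1×1.60×10^-19)(0.0123)(2.25×10^-4) / (9.11×10^-31) = 4.86×10^5 m/s.
K = ½mv² = 0.5·(9.11×10^-31)·(4.86×10^5)² = 1.08×10^-19 J = 0.673 eV.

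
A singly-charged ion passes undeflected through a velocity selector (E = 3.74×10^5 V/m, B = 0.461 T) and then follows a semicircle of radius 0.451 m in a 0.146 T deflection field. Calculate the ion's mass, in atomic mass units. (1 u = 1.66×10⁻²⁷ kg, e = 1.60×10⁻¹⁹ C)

v = E/B₁ = 8.11×10^5 m/s.
From r = mv/(qB₂), m = qB₂r/v = (1×1.60×10^-19)(0.146)(0.451) / (8.11×10^5) = 1.30×10^-26 kg.
In atomic mass units: m = 1.30×10^-26 / 1.66×10^-27 = 7.82 u.

m ≈ 7.82 u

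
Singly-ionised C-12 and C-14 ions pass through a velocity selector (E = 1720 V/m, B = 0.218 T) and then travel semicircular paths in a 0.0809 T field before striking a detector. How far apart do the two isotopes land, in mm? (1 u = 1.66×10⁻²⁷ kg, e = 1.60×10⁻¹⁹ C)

Δd ≈ 4.05 mm

Both emerge at v = E/B₁ = 7890 m/s.
r = mv/(qB₂), so r₁ = 0.01214 m and r₂ = 0.01417 m, giving Δr = 2.02×10^-3 m.
After a semicircle each ion lands a diameter 2r from the entry slit, so the separation is 2Δr = 4.05×10^-3 m.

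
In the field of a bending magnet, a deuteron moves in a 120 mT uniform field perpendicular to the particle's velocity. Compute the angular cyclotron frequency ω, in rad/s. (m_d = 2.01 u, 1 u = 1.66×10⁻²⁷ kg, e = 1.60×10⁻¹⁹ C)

ω = qB/m = (1×1.60×10^-19)(0.120) / (3.34×10^-27) = 5.75×10^6 rad/s.

ω ≈ 5.75×10^6 rad/s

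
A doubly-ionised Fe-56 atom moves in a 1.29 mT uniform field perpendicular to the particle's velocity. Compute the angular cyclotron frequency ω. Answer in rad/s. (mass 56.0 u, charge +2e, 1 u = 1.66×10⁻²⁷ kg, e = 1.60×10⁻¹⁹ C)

ω ≈ 4440 rad/s

ω = qB/m = (2×1.60×10^-19)(1.29×10^-3) / (9.30×10^-26) = 4440 rad/s.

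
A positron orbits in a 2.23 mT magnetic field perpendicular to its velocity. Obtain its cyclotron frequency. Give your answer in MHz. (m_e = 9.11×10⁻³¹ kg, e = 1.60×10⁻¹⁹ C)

f ≈ 62.3 MHz

f = qB/(2πm) = (1×1.60×10^-19)(2.23×10^-3) / [2π(9.11×10^-31)] = 6.23×10^7 Hz.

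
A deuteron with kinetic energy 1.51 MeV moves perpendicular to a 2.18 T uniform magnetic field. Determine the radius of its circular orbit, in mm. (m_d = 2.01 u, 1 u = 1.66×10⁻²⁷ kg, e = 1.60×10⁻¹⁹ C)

r ≈ 115 mm

Convert the energy: K = 1.51 MeV = 2.42×10^-13 J.
v = √(2K/m) = √(2·2.42×10^-13/3.34×10^-27) = 1.20×10^7 m/s.
r = mv/(qB) = (3.34×10^-27)(1.20×10^7) / [(1×1.60×10^-19)(2.18)] = 0.115 m.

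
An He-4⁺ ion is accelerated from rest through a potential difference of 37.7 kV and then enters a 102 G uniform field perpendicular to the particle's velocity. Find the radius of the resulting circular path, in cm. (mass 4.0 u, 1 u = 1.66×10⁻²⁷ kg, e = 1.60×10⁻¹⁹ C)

r ≈ 548 cm

The kinetic energy gained is K = qV = (1×1.60×10^-19)(3.77×10^4) = 6.03×10^-15 J.
v = √(2K/m) = 1.35×10^6 m/s.
r = mv/(qB) = (6.64×10^-27)(1.35×10^6) / [(1×1.60×10^-19)(0.0102)] = 5.48 m.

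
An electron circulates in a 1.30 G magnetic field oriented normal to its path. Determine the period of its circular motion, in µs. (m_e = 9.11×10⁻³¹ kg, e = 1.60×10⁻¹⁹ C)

T ≈ 0.275 µs

The cyclotron period is independent of speed: T = 2πm/(qB).
T = 2π(9.11×10^-31) / [(1×1.60×10^-19)(1.30×10^-4)] = 2.75×10^-7 s.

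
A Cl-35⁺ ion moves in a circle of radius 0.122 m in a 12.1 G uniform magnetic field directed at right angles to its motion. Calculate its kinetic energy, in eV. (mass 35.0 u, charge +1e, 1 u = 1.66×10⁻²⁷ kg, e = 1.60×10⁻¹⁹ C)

v = qBr/m = (1×1.60×10^-19)(1.21×10^-3)(0.122) / (5.81×10^-26) = 407 m/s.
K = ½mv² = 0.5·(5.81×10^-26)·(407)² = 4.80×10^-21 J = 0.0300 eV.

K ≈ 0.0300 eV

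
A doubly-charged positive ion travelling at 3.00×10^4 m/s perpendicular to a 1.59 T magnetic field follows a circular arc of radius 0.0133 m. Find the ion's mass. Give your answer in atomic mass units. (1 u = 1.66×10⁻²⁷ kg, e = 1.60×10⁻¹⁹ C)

m ≈ 136 u

qvB = mv²/r ⇒ m = qBr/v.
m = (2×1.60×10^-19)(1.59)(0.0133) / (3.00×10^4) = 2.26×10^-25 kg = 136 u.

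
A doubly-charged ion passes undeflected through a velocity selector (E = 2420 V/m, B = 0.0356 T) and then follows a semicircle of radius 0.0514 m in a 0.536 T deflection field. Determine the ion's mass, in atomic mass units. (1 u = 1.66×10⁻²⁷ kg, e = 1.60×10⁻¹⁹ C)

v = E/B₁ = 6.80×10^4 m/s.
From r = mv/(qB₂), m = qB₂r/v = (2×1.60×10^-19)(0.536)(0.0514) / (6.80×10^4) = 1.30×10^-25 kg.
In atomic mass units: m = 1.30×10^-25 / 1.66×10^-27 = 78.1 u.

m ≈ 78.1 u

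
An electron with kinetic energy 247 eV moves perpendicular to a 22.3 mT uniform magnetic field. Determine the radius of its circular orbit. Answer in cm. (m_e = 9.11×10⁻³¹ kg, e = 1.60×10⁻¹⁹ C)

r ≈ 0.238 cm

Convert the energy: K = 247 eV = 3.95×10^-17 J.
v = √(2K/m) = √(2·3.95×10^-17/9.11×10^-31) = 9.31×10^6 m/s.
r = mv/(qB) = (9.11×10^-31)(9.31×10^6) / [(1×1.60×10^-19)(0.0223)] = 2.38×10^-3 m.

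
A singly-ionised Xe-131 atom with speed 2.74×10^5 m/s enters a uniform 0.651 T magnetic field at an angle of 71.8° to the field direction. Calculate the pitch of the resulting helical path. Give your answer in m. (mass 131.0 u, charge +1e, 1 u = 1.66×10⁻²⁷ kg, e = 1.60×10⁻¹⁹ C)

pitch ≈ 1.12 m

The velocity component along B is v∥ = v cos71.8° = 8.56×10^4 m/s.
The cyclotron period T = 2πm/(qB) = 1.31×10^-5 s is set by m, q, B alone.
Pitch = v∥·T = (8.56×10^4)(1.31×10^-5) = 1.12 m.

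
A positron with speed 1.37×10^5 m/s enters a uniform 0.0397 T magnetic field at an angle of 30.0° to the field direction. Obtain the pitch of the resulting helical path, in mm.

The velocity component along B is v∥ = v cos30.0° = 1.19×10^5 m/s.
The cyclotron period T = 2πm/(qB) = 9.01×10^-10 s is set by m, q, B alone.
Pitch = v∥·T = (1.19×10^5)(9.01×10^-10) = 1.07×10^-4 m.

pitch ≈ 0.107 mm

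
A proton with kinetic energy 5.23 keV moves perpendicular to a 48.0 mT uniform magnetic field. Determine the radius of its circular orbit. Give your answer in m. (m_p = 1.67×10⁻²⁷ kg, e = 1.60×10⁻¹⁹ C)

Convert the energy: K = 5.23 keV = 8.37×10^-16 J.
v = √(2K/m) = √(2·8.37×10^-16/1.67×10^-27) = 1.00×10^6 m/s.
r = mv/(qB) = (1.67×10^-27)(1.00×10^6) / [(1×1.60×10^-19)(0.0480)] = 0.218 m.

r ≈ 0.218 m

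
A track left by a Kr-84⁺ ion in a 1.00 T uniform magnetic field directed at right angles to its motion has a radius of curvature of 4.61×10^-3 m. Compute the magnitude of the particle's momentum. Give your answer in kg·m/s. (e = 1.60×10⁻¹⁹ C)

p ≈ 7.38×10^-22 kg·m/s

Since qvB = mv²/r, the momentum p = mv = qBr.
p = (1×1.60×10^-19)(1.00)(4.61×10^-3) = 7.38×10^-22 kg·m/s.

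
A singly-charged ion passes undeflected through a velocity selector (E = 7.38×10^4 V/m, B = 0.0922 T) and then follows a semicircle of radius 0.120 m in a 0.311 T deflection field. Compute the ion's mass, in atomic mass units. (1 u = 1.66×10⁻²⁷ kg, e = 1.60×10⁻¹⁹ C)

v = E/B₁ = 8.00×10^5 m/s.
From r = mv/(qB₂), m = qB₂r/v = (1×1.60×10^-19)(0.311)(0.120) / (8.00×10^5) = 7.46×10^-27 kg.
In atomic mass units: m = 7.46×10^-27 / 1.66×10^-27 = 4.49 u.

m ≈ 4.49 u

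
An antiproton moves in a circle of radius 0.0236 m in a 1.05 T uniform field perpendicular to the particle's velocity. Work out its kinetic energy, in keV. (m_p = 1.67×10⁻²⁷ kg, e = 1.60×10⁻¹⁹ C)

K ≈ 29.4 keV

v = qBr/m = (1×1.60×10^-19)(1.05)(0.0236) / (1.67×10^-27) = 2.37×10^6 m/s.
K = ½mv² = 0.5·(1.67×10^-27)·(2.37×10^6)² = 4.71×10^-15 J = 29.4 keV.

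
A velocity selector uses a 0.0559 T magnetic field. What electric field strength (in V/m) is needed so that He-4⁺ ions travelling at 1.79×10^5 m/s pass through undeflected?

E ≈ 1.00×10^4 V/m

qE = qvB ⇒ E = vB = (1.79×10^5)(0.0559) = 1.00×10^4 V/m.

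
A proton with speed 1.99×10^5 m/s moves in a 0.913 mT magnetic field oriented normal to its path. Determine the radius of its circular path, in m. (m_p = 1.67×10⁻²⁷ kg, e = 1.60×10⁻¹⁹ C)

r ≈ 2.27 m

The magnetic force provides the centripetal force: qvB = mv²/r, so r = mv/(qB).
r = (1.67×10^-27 kg)(1.99×10^5 m/s) / [(1×1.60×10^-19 C)(9.13×10^-4 T)] = 2.27 m.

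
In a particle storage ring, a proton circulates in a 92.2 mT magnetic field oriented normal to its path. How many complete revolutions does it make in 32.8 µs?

T = 2πm/(qB) = 2π(1.67×10^-27) / [(1×1.60×10^-19)(0.0922)] = 7.1129×10^-7 s.
N = t/T = 3.28×10^-5 / 7.1129×10^-7 ≈ 46.11, so 46 complete revolutions.

N = 46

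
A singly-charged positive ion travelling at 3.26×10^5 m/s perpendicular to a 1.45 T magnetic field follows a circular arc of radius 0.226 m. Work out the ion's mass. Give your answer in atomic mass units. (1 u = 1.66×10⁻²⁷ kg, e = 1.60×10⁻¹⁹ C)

qvB = mv²/r ⇒ m = qBr/v.
m = (1×1.60×10^-19)(1.45)(0.226) / (3.26×10^5) = 1.61×10^-25 kg = 96.9 u.

m ≈ 96.9 u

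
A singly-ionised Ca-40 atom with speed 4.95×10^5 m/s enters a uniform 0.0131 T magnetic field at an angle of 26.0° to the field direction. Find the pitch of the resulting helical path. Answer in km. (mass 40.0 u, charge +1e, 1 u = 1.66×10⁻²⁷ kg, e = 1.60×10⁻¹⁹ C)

pitch ≈ 0.0886 km

The velocity component along B is v∥ = v cos26.0° = 4.45×10^5 m/s.
The cyclotron period T = 2πm/(qB) = 1.99×10^-4 s is set by m, q, B alone.
Pitch = v∥·T = (4.45×10^5)(1.99×10^-4) = 88.6 m.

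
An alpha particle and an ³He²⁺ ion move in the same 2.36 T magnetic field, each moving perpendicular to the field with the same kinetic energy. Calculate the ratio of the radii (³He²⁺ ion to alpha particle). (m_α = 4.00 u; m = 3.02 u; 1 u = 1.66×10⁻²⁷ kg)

ratio ≈ 0.869

r = √(2mK)/(qB) ⇒ at equal K, r ∝ √m/q.
r_{³He²⁺ ion}/r_{alpha particle} = 0.869.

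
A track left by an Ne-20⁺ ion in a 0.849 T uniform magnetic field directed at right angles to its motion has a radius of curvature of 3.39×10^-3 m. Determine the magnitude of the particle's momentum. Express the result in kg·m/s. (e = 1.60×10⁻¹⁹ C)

Since qvB = mv²/r, the momentum p = mv = qBr.
p = (1×1.60×10^-19)(0.849)(3.39×10^-3) = 4.60×10^-22 kg·m/s.

p ≈ 4.60×10^-22 kg·m/s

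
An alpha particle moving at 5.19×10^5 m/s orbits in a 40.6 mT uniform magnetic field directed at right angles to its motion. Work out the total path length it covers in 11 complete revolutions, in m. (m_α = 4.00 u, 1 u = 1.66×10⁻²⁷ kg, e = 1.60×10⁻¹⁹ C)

L ≈ 18.3 m

r = mv/(qB) = 0.265 m, so one revolution covers 2πr = 1.67 m.
In 11 revolutions: L = 11·2πr = 18.3 m.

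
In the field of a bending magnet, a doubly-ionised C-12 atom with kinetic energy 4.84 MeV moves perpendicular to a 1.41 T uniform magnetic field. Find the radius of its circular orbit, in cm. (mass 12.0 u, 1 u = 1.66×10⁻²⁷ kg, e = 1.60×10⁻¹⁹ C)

Convert the energy: K = 4.84 MeV = 7.74×10^-13 J.
v = √(2K/m) = √(2·7.74×10^-13/1.99×10^-26) = 8.82×10^6 m/s.
r = mv/(qB) = (1.99×10^-26)(8.82×10^6) / [(2×1.60×10^-19)(1.41)] = 0.389 m.

r ≈ 38.9 cm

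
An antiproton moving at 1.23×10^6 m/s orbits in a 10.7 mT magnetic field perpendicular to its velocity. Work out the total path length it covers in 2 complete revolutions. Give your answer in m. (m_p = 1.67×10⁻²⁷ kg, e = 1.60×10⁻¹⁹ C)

r = mv/(qB) = 1.20 m, so one revolution covers 2πr = 7.54 m.
In 2 revolutions: L = 2·2πr = 15.1 m.

L ≈ 15.1 m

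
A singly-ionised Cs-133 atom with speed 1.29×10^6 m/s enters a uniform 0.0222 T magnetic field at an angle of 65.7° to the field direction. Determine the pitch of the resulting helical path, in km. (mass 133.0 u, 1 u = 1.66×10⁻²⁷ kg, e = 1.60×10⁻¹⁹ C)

pitch ≈ 0.207 km

The velocity component along B is v∥ = v cos65.7° = 5.31×10^5 m/s.
The cyclotron period T = 2πm/(qB) = 3.91×10^-4 s is set by m, q, B alone.
Pitch = v∥·T = (5.31×10^5)(3.91×10^-4) = 207 m.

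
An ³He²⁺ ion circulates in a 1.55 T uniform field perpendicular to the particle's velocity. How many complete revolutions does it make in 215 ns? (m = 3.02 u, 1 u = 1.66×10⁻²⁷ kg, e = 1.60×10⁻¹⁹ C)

T = 2πm/(qB) = 2π(5.0132×10^-27) / [(2×1.60×10^-19)(1.55)] = 6.3506×10^-8 s.
N = t/T = 2.15×10^-7 / 6.3506×10^-8 ≈ 3.39, so 3 complete revolutions.

N = 3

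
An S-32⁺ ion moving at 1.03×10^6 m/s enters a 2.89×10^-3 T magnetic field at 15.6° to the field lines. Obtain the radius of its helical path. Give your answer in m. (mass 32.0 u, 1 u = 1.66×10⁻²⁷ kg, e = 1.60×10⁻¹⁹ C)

r ≈ 31.8 m

Only the perpendicular component v⊥ = v sin15.6° = 2.77×10^5 m/s is bent by the field.
r = m v⊥ /(qB) = (5.31×10^-26)(2.77×10^5) / [(1×1.60×10^-19)(2.89×10^-3)] = 31.8 m.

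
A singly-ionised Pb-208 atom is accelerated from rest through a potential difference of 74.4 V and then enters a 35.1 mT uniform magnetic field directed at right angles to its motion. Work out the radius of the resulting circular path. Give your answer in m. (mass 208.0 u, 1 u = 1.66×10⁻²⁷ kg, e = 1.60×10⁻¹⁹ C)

The kinetic energy gained is K = qV = (1×1.60×10^-19)(74.4) = 1.19×10^-17 J.
v = √(2K/m) = 8300 m/s.
r = mv/(qB) = (3.45×10^-25)(8300) / [(1×1.60×10^-19)(0.0351)] = 0.511 m.

r ≈ 0.511 m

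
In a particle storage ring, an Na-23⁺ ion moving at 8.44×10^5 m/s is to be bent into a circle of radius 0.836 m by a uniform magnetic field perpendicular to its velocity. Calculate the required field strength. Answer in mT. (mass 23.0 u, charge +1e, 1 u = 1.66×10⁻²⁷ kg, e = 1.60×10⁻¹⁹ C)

B ≈ 241 mT

qvB = mv²/r gives B = mv/(qr).
B = (3.82×10^-26)(8.44×10^5) / [(1×1.60×10^-19)(0.836)] = 0.241 T.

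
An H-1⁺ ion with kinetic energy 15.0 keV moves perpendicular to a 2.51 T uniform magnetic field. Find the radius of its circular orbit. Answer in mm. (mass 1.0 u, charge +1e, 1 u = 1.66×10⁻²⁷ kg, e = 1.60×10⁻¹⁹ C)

r ≈ 7.03 mm

Convert the energy: K = 15.0 keV = 2.40×10^-15 J.
v = √(2K/m) = √(2·2.40×10^-15/1.66×10^-27) = 1.70×10^6 m/s.
r = mv/(qB) = (1.66×10^-27)(1.70×10^6) / [(1×1.60×10^-19)(2.51)] = 7.03×10^-3 m.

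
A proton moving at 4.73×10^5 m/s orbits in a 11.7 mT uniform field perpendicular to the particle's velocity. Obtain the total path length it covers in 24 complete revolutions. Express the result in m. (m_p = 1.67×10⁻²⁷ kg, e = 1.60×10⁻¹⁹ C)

r = mv/(qB) = 0.422 m, so one revolution covers 2πr = 2.65 m.
In 24 revolutions: L = 24·2πr = 63.6 m.

L ≈ 63.6 m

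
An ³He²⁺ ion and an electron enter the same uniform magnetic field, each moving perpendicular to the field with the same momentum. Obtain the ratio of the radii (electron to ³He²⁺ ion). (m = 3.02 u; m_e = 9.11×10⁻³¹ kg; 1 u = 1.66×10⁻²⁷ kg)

r = p/(qB) ⇒ at equal p, r ∝ 1/q.
r_{electron}/r_{³He²⁺ ion} = 2.00.

ratio ≈ 2.00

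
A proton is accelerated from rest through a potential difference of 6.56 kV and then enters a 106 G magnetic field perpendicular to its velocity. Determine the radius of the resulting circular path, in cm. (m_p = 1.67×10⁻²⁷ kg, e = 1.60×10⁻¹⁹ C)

The kinetic energy gained is K = qV = (1×1.60×10^-19)(6560) = 1.05×10^-15 J.
v = √(2K/m) = 1.12×10^6 m/s.
r = mv/(qB) = (1.67×10^-27)(1.12×10^6) / [(1×1.60×10^-19)(0.0106)] = 1.10 m.

r ≈ 110 cm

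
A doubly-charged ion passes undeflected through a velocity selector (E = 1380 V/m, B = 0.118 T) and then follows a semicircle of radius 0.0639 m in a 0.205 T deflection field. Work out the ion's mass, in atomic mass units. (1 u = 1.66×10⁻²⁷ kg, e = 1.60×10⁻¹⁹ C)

m ≈ 216 u

v = E/B₁ = 1.17×10^4 m/s.
From r = mv/(qB₂), m = qB₂r/v = (2×1.60×10^-19)(0.205)(0.0639) / (1.17×10^4) = 3.58×10^-25 kg.
In atomic mass units: m = 3.58×10^-25 / 1.66×10^-27 = 216 u.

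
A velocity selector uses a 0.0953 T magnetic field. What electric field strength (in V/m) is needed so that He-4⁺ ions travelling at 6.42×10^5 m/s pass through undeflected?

E ≈ 6.12×10^4 V/m

qE = qvB ⇒ E = vB = (6.42×10^5)(0.0953) = 6.12×10^4 V/m.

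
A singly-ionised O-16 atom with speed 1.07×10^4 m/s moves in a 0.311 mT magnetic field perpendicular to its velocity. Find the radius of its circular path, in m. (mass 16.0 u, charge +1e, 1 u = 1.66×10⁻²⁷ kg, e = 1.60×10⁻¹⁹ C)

The magnetic force provides the centripetal force: qvB = mv²/r, so r = mv/(qB).
r = (2.66×10^-26 kg)(1.07×10^4 m/s) / [(1×1.60×10^-19 C)(3.11×10^-4 T)] = 5.71 m.

r ≈ 5.71 m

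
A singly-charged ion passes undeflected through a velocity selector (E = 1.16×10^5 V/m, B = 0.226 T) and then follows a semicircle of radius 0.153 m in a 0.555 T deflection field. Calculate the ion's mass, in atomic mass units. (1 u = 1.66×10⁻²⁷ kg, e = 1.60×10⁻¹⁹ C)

m ≈ 15.9 u

v = E/B₁ = 5.13×10^5 m/s.
From r = mv/(qB₂), m = qB₂r/v = (1×1.60×10^-19)(0.555)(0.153) / (5.13×10^5) = 2.65×10^-26 kg.
In atomic mass units: m = 2.65×10^-26 / 1.66×10^-27 = 15.9 u.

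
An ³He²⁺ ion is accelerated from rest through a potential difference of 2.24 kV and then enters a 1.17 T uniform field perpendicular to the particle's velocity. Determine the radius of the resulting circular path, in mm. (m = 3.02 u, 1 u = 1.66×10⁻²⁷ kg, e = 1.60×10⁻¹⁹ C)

r ≈ 7.16 mm

The kinetic energy gained is K = qV = (2×1.60×10^-19)(2240) = 7.17×10^-16 J.
v = √(2K/m) = 5.35×10^5 m/s.
r = mv/(qB) = (5.01×10^-27)(5.35×10^5) / [(2×1.60×10^-19)(1.17)] = 7.16×10^-3 m.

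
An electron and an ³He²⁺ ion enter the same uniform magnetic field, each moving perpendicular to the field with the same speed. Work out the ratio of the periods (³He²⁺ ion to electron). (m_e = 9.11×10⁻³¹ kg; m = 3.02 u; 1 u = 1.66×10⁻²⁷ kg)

T = 2πm/(qB) is independent of speed, so T₂/T₁ = (m₂/q₂)/(m₁/q₁).
T_{³He²⁺ ion}/T_{electron} = (5.01×10^-27/2e) / (9.11×10^-31/1e) = 2750.

ratio ≈ 2750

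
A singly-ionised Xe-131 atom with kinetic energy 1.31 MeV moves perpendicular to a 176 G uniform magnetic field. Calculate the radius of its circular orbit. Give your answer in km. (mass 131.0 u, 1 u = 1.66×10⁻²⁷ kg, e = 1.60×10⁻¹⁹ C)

r ≈ 0.107 km

Convert the energy: K = 1.31 MeV = 2.10×10^-13 J.
v = √(2K/m) = √(2·2.10×10^-13/2.17×10^-25) = 1.39×10^6 m/s.
r = mv/(qB) = (2.17×10^-25)(1.39×10^6) / [(1×1.60×10^-19)(0.0176)] = 107 m.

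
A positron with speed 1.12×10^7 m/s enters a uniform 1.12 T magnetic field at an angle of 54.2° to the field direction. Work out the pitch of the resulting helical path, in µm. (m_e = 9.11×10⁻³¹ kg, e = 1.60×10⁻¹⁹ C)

pitch ≈ 209 µm

The velocity component along B is v∥ = v cos54.2° = 6.55×10^6 m/s.
The cyclotron period T = 2πm/(qB) = 3.19×10^-11 s is set by m, q, B alone.
Pitch = v∥·T = (6.55×10^6)(3.19×10^-11) = 2.09×10^-4 m.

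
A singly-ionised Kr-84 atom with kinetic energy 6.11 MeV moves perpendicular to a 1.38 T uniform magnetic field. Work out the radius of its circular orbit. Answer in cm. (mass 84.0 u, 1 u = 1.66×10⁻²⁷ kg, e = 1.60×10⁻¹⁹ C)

Convert the energy: K = 6.11 MeV = 9.78×10^-13 J.
v = √(2K/m) = √(2·9.78×10^-13/1.39×10^-25) = 3.74×10^6 m/s.
r = mv/(qB) = (1.39×10^-25)(3.74×10^6) / [(1×1.60×10^-19)(1.38)] = 2.36 m.

r ≈ 236 cm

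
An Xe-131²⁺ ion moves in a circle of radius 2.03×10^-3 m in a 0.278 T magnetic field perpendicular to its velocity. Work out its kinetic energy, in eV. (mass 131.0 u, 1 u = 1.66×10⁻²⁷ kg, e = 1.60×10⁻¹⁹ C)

v = qBr/m = (2×1.60×10^-19)(0.278)(2.03×10^-3) / (2.17×10^-25) = 830 m/s.
K = ½mv² = 0.5·(2.17×10^-25)·(830)² = 7.50×10^-20 J = 0.469 eV.

K ≈ 0.469 eV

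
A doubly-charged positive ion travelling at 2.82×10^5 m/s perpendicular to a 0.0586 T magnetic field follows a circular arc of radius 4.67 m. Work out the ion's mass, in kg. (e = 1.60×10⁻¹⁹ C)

qvB = mv²/r ⇒ m = qBr/v.
m = (2×1.60×10^-19)(0.0586)(4.67) / (2.82×10^5) = 3.11×10^-25 kg.

m ≈ 3.11×10^-25 kg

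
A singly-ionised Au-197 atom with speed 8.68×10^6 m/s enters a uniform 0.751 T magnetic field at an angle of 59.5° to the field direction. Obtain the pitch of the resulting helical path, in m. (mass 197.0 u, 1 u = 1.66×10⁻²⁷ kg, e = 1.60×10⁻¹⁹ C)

pitch ≈ 75.3 m

The velocity component along B is v∥ = v cos59.5° = 4.41×10^6 m/s.
The cyclotron period T = 2πm/(qB) = 1.71×10^-5 s is set by m, q, B alone.
Pitch = v∥·T = (4.41×10^6)(1.71×10^-5) = 75.3 m.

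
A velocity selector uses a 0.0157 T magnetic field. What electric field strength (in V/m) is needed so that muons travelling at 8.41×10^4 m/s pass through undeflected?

E ≈ 1320 V/m

qE = qvB ⇒ E = vB = (8.41×10^4)(0.0157) = 1320 V/m.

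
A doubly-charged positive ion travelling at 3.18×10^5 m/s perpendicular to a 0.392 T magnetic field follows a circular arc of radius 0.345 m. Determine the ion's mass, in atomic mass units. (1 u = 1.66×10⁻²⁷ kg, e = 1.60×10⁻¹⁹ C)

m ≈ 82.0 u

qvB = mv²/r ⇒ m = qBr/v.
m = (2×1.60×10^-19)(0.392)(0.345) / (3.18×10^5) = 1.36×10^-25 kg = 82.0 u.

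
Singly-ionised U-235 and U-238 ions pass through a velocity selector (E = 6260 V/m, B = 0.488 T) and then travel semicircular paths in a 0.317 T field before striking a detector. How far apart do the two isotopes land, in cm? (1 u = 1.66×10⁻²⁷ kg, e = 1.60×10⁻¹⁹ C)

Δd ≈ 0.252 cm

Both emerge at v = E/B₁ = 1.28×10^4 m/s.
r = mv/(qB₂), so r₁ = 0.09866 m and r₂ = 0.09992 m, giving Δr = 1.26×10^-3 m.
After a semicircle each ion lands a diameter 2r from the entry slit, so the separation is 2Δr = 2.52×10^-3 m.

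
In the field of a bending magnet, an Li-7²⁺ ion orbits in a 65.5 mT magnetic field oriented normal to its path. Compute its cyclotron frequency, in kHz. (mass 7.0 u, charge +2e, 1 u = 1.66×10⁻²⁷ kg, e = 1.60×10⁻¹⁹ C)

f ≈ 287 kHz

f = qB/(2πm) = (2×1.60×10^-19)(0.0655) / [2π(1.16×10^-26)] = 2.87×10^5 Hz.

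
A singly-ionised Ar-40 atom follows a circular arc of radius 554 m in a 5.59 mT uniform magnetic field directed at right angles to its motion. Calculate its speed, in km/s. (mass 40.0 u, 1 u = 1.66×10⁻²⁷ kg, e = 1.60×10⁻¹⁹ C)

v ≈ 7460 km/s

From qvB = mv²/r, v = qBr/m.
v = (1×1.60×10^-19)(5.59×10^-3)(554) / (6.64×10^-26) = 7.46×10^6 m/s.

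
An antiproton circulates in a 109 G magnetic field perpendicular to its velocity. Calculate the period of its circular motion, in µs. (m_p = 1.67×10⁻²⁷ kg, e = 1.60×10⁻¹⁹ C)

The cyclotron period is independent of speed: T = 2πm/(qB).
T = 2π(1.67×10^-27) / [(1×1.60×10^-19)(0.0109)] = 6.02×10^-6 s.

T ≈ 6.02 µs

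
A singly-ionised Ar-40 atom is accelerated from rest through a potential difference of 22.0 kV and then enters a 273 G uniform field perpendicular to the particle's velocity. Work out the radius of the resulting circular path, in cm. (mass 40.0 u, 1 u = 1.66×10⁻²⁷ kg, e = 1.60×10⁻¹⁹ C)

r ≈ 495 cm

The kinetic energy gained is K = qV = (1×1.60×10^-19)(2.20×10^4) = 3.52×10^-15 J.
v = √(2K/m) = 3.26×10^5 m/s.
r = mv/(qB) = (6.64×10^-26)(3.26×10^5) / [(1×1.60×10^-19)(0.0273)] = 4.95 m.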